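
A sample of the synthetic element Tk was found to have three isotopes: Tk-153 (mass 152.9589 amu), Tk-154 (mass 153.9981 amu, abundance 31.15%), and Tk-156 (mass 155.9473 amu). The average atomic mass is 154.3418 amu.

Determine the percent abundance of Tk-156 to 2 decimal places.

35.44%

Let x and y be the fractions of Tk-153 and Tk-156. Then x + y = 1 − 0.3115 = 0.6885 and 152.9589x + 155.9473y = 154.3418 − 0.3115×153.9981 = 106.37139185.
Substituting: 152.9589x + 155.9473(0.6885 − x) = 106.37139185
(152.9589 − 155.9473)x = -0.9983242  ⇒  x = 0.33407, y = 0.35443
Tk-153: 33.41%, Tk-156: 35.44%.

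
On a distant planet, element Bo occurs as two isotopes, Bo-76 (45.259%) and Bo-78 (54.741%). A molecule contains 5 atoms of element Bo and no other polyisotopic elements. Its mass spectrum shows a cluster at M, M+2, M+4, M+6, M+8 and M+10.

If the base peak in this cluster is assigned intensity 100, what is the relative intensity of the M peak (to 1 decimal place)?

5.7

(0.45259 + 0.54741)^5 gives M 0.0190, M+2 0.1148, M+4 0.2778, M+6 0.3360, M+8 0.2032, M+10 0.0492; the largest is M+6.
P(M+6) = C(5,3) × 0.45259^2 × 0.54741^3 = 10 × 0.20483771 × 0.16403563 = 0.336007 (base)
P(M) = C(5,0) × 0.45259^5 × 0.54741^0 = 1 × 0.01898999 × 1.0000 = 0.018990
Relative intensity = 0.018990 / 0.336007 × 100 = 5.7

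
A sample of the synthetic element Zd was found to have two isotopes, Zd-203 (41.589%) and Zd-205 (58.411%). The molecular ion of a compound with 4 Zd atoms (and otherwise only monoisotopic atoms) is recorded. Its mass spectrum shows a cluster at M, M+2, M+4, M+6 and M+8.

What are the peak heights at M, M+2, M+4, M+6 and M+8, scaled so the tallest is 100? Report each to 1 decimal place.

The 4 Zd atoms are independent, so intensities follow the terms of (0.41589 + 0.58411)^4.
P(M) = 0.41589^4 = 0.029917
P(M+2) = 4 × 0.41589^3 × 0.58411^1 = 0.168070
P(M+4) = 6 × 0.41589^2 × 0.58411^2 = 0.354077
P(M+6) = 4 × 0.41589^1 × 0.58411^3 = 0.331530
P(M+8) = 0.58411^4 = 0.116407
The M+4 peak is largest (0.354077); scaling to 100 gives 8.4 : 47.5 : 100.0 : 93.6 : 32.9.

8.4 : 47.5 : 100.0 : 93.6 : 32.9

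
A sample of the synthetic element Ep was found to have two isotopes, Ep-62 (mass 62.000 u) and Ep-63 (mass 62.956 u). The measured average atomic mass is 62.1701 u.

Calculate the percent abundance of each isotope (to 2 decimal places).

Ep-62: 82.21%, Ep-63: 17.79%

Let x be the fractional abundance of Ep-62; then Ep-63 has abundance 1 − x.
62.000·x + 62.956·(1 − x) = 62.1701
(62.000 − 62.956)·x = 62.1701 − 62.956
x = -0.7859 / -0.956 = 0.82207 → 82.21% Ep-62, 17.79% Ep-63.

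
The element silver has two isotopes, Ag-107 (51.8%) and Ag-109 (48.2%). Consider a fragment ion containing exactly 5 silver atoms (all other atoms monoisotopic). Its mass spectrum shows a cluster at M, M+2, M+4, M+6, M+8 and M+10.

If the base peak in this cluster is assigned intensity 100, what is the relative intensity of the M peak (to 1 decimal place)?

Binomial terms of (0.518 + 0.482)^5: M 0.0373, M+2 0.1735, M+4 0.3229, M+6 0.3005, M+8 0.1398, M+10 0.0260 → M+4 is the base peak.
P(M+4) = C(5,2) × 0.518^3 × 0.482^2 = 10 × 0.13899183 × 0.232324 = 0.322911 (base)
P(M) = C(5,0) × 0.518^5 × 0.482^0 = 1 × 0.03729484 × 1.0000 = 0.037295
Relative intensity = 0.037295 / 0.322911 × 100 = 11.5

11.5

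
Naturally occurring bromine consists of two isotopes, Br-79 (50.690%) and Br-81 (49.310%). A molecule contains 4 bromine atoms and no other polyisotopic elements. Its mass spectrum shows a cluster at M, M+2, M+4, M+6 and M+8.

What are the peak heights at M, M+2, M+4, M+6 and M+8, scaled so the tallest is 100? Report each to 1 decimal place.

17.6 : 68.5 : 100.0 : 64.9 : 15.8

Expanding (0.50690 + 0.49310)^4:
P(M) = 0.50690^4 = 0.066022
P(M+2) = 4 × 0.50690^3 × 0.49310^1 = 0.256899
P(M+4) = 6 × 0.50690^2 × 0.49310^2 = 0.374857
P(M+6) = 4 × 0.50690^1 × 0.49310^3 = 0.243101
P(M+8) = 0.49310^4 = 0.059121
The M+4 peak is largest (0.374857); scaling to 100 gives 17.6 : 68.5 : 100.0 : 64.9 : 15.8.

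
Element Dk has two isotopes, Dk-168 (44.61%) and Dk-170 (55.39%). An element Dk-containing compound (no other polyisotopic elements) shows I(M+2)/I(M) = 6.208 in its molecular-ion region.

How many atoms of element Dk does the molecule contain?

5

With n Dk atoms, P(M+2)/P(M) = C(n,1)·p^(n−1)q / p^n = n·q/p = n · 0.5539/0.4461.
n = 6.208 × 0.4461/0.5539 = 5.00 ≈ 5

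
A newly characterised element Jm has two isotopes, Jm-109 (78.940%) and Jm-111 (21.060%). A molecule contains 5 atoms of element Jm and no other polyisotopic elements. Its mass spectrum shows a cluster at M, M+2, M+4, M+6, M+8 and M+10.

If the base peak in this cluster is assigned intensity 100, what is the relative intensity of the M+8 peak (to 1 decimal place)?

Binomial terms of (0.78940 + 0.21060)^5: M 0.3065, M+2 0.4089, M+4 0.2182, M+6 0.0582, M+8 0.0078, M+10 0.0004 → M+2 is the base peak.
P(M+2) = C(5,1) × 0.78940^4 × 0.21060^1 = 5 × 0.38831886 × 0.2106 = 0.408900 (base)
P(M+8) = C(5,4) × 0.78940^1 × 0.21060^4 = 5 × 0.7894 × 0.00196713 = 0.007764
Relative intensity = 0.007764 / 0.408900 × 100 = 1.9

1.9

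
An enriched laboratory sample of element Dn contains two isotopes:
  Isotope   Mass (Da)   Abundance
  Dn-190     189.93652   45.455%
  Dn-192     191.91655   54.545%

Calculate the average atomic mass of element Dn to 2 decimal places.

191.02 Da

The abundance-weighted mean is 0.45455 × 189.93652 + 0.54545 × 191.91655
= 86.335645 + 104.680882 = 191.016527 Da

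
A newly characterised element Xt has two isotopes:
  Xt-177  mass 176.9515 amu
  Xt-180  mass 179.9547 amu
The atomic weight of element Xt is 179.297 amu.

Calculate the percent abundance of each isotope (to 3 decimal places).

Writing the weighted mean with unknown fraction x of Xt-177:
176.9515·x + 179.9547·(1 − x) = 179.297
(176.9515 − 179.9547)·x = 179.297 − 179.9547
x = -0.6577 / -3.0032 = 0.21900 → 21.900% Xt-177, 78.100% Xt-180.

Xt-177: 21.900%, Xt-180: 78.100%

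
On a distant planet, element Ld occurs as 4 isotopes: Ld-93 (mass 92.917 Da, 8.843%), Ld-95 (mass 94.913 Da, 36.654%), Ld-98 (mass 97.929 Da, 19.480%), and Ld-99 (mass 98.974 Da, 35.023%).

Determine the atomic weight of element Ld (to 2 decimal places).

Average mass = Σ (abundance × isotope mass) = 0.08843 × 92.917 + 0.36654 × 94.913 + 0.19480 × 97.929 + 0.35023 × 98.974
= 8.2167 + 34.7894 + 19.0766 + 34.6637 = 96.7464 Da

96.75 Da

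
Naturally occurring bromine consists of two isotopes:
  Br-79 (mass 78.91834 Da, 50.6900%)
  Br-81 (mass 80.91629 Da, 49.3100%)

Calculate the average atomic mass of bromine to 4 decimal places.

79.9035 Da

Weight each isotope mass by its fractional abundance: 0.506900 × 78.91834 + 0.493100 × 80.91629
= 40.003707 + 39.899823 = 79.903530 Da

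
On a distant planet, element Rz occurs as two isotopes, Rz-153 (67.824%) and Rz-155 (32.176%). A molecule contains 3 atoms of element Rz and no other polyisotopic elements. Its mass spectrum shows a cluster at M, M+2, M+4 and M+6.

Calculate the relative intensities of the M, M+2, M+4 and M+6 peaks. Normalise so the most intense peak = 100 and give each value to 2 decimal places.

70.26 : 100.00 : 47.44 : 7.50

The 3 Rz atoms are independent, so intensities follow the terms of (0.67824 + 0.32176)^3.
P(M) = 0.67824^3 = 0.311997
P(M+2) = 3 × 0.67824^2 × 0.32176^1 = 0.444038
P(M+4) = 3 × 0.67824^1 × 0.32176^2 = 0.210654
P(M+6) = 0.32176^3 = 0.033312
The M+2 peak is largest (0.444038); scaling to 100 gives 70.26 : 100.00 : 47.44 : 7.50.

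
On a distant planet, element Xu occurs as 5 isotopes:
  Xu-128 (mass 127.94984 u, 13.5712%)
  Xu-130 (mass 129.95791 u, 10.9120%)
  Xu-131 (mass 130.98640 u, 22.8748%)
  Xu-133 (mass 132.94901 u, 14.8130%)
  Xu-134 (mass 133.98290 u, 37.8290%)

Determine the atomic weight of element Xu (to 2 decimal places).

Ar = Σ fᵢ·mᵢ = 0.135712 × 127.94984 + 0.109120 × 129.95791 + 0.228748 × 130.98640 + 0.148130 × 132.94901 + 0.378290 × 133.98290
= 17.364329 + 14.181007 + 29.962877 + 19.693737 + 50.684391 = 131.886341 u

131.89 u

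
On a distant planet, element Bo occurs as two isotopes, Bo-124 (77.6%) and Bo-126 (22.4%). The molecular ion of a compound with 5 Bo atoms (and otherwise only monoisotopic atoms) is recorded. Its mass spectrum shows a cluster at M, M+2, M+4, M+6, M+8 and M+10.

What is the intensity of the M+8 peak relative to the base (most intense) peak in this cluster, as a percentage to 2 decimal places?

Term probabilities: M 0.2814, M+2 0.4061, M+4 0.2345, M+6 0.0677, M+8 0.0098, M+10 0.0006. Base peak = M+2.
P(M+2) = C(5,1) × 0.776^4 × 0.224^1 = 5 × 0.36261593 × 0.2240 = 0.406130 (base)
P(M+8) = C(5,4) × 0.776^1 × 0.224^4 = 5 × 0.7760 × 0.00251763 = 0.009768
Relative intensity = 0.009768 / 0.406130 × 100 = 2.41

2.41%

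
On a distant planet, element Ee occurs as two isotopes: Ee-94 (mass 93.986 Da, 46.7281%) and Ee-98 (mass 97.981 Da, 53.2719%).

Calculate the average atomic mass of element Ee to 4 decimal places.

96.1142 Da

Weight each isotope mass by its fractional abundance: 0.467281 × 93.986 + 0.532719 × 97.981
= 43.91787 + 52.19634 = 96.11421 Da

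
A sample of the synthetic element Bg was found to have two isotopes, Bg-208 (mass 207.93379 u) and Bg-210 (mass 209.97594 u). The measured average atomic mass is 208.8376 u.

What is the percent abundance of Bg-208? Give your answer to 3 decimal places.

With x = fraction of Bg-208 (so Bg-210 is 1 − x):
207.93379·x + 209.97594·(1 − x) = 208.8376
(207.93379 − 209.97594)·x = 208.8376 − 209.97594
x = -1.13834 / -2.04215 = 0.55742 → 55.742% Bg-208, 44.258% Bg-210.

55.742%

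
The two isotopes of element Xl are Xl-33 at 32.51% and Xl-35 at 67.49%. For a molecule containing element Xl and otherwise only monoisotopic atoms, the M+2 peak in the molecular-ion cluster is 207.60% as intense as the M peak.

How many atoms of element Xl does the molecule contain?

1

With n Xl atoms, P(M+2)/P(M) = C(n,1)·p^(n−1)q / p^n = n·q/p = n · 0.6749/0.3251.
n = 2.0760 × 0.3251/0.6749 = 1.00 ≈ 1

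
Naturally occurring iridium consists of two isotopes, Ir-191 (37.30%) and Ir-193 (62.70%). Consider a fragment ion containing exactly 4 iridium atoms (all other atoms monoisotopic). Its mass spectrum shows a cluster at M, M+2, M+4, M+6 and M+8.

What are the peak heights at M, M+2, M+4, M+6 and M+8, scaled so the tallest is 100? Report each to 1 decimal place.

5.3 : 35.4 : 89.2 : 100.0 : 42.0

Expanding (0.3730 + 0.6270)^4:
P(M) = 0.3730^4 = 0.019357
P(M+2) = 4 × 0.3730^3 × 0.6270^1 = 0.130153
P(M+4) = 6 × 0.3730^2 × 0.6270^2 = 0.328174
P(M+6) = 4 × 0.3730^1 × 0.6270^3 = 0.367766
P(M+8) = 0.6270^4 = 0.154550
The M+6 peak is largest (0.367766); scaling to 100 gives 5.3 : 35.4 : 89.2 : 100.0 : 42.0.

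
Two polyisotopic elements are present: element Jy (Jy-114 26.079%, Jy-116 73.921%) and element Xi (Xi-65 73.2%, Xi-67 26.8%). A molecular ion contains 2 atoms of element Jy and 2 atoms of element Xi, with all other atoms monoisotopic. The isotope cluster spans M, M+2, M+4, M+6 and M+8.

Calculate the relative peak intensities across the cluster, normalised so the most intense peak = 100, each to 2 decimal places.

Element Jy pattern (n=2): 0.06801142 : 0.38555715 : 0.54643142
Element Xi pattern (n=2): 0.535824 : 0.392352 : 0.071824
Convolve the two distributions (both contribute in 2-u steps):
  M: 0.06801142×0.535824 = 0.036442
  M+2: 0.06801142×0.392352 + 0.38555715×0.535824 = 0.233275
  M+4: 0.06801142×0.071824 + 0.38555715×0.392352 + 0.54643142×0.535824 = 0.448950
  M+6: 0.38555715×0.071824 + 0.54643142×0.392352 = 0.242086
  M+8: 0.54643142×0.071824 = 0.039247
Scale to base peak (0.448950) = 100: 8.12 : 51.96 : 100.00 : 53.92 : 8.74

8.12 : 51.96 : 100.00 : 53.92 : 8.74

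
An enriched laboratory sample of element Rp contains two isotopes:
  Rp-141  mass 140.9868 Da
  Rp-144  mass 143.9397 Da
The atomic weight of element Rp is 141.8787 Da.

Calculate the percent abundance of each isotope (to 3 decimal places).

With x = fraction of Rp-141 (so Rp-144 is 1 − x):
140.9868·x + 143.9397·(1 − x) = 141.8787
(140.9868 − 143.9397)·x = 141.8787 − 143.9397
x = -2.0610 / -2.9529 = 0.69796 → 69.796% Rp-141, 30.204% Rp-144.

Rp-141: 69.796%, Rp-144: 30.204%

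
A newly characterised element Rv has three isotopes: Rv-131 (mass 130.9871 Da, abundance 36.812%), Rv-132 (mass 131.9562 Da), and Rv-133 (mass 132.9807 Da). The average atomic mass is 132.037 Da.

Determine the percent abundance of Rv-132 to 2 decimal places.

20.48%

The remaining 63.188% is split between Rv-132 (fraction x) and Rv-133 (fraction 0.63188 − x).
Substituting: 131.9562x + 132.9807(0.63188 − x) = 83.818028748
(131.9562 − 132.9807)x = -0.209815968  ⇒  x = 0.20480, y = 0.42708
Rv-132: 20.48%, Rv-133: 42.71%.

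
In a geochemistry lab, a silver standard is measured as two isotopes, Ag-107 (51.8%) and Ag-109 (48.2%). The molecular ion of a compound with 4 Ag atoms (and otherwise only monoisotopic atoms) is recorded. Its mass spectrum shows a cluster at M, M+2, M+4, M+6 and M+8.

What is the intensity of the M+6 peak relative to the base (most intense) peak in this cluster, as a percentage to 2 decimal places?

Term probabilities: M 0.0720, M+2 0.2680, M+4 0.3740, M+6 0.2320, M+8 0.0540. Base peak = M+4.
P(M+4) = C(4,2) × 0.518^2 × 0.482^2 = 6 × 0.268324 × 0.232324 = 0.374029 (base)
P(M+6) = C(4,3) × 0.518^1 × 0.482^3 = 4 × 0.5180 × 0.11198017 = 0.232023
Relative intensity = 0.232023 / 0.374029 × 100 = 62.03

62.03%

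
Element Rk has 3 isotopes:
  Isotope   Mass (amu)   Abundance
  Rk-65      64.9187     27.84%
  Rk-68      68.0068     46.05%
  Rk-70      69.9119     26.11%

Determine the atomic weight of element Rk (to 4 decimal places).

67.6445 amu

The abundance-weighted mean is 0.2784 × 64.9187 + 0.4605 × 68.0068 + 0.2611 × 69.9119
= 18.07337 + 31.31713 + 18.25400 = 67.64450 amu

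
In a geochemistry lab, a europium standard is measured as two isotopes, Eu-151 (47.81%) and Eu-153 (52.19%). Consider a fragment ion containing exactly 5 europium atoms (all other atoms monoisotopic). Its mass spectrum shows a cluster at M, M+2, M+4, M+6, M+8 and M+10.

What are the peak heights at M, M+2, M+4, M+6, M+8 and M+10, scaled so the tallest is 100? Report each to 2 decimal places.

The 5 Eu atoms are independent, so intensities follow the terms of (0.4781 + 0.5219)^5.
P(M) = 0.4781^5 = 0.024980
P(M+2) = 5 × 0.4781^4 × 0.5219^1 = 0.136343
P(M+4) = 10 × 0.4781^3 × 0.5219^2 = 0.297667
P(M+6) = 10 × 0.4781^2 × 0.5219^3 = 0.324937
P(M+8) = 5 × 0.4781^1 × 0.5219^4 = 0.177353
P(M+10) = 0.5219^5 = 0.038720
The M+6 peak is largest (0.324937); scaling to 100 gives 7.69 : 41.96 : 91.61 : 100.00 : 54.58 : 11.92.

7.69 : 41.96 : 91.61 : 100.00 : 54.58 : 11.92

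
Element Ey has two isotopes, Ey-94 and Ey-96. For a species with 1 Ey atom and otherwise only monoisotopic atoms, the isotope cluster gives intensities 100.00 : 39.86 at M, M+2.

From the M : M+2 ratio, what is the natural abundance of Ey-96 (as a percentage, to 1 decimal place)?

Write p for the Ey-94 fraction. I(M+2)/I(M) = [C(1,1)·p^0·(1−p)] / p^1 = 1·(1−p)/p = 39.86/100.00 = 0.3986
(1−p)/p = 0.3986/1 = 0.3986  ⇒  p = 1/(1 + 0.3986) = 0.7150
Ey-94: 71.5%, Ey-96: 28.5%.

28.5%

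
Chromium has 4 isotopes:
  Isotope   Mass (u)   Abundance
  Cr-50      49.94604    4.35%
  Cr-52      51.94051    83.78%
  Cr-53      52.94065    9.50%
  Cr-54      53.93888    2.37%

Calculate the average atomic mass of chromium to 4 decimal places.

Weight each isotope mass by its fractional abundance: 0.0435 × 49.94604 + 0.8378 × 51.94051 + 0.0950 × 52.94065 + 0.0237 × 53.93888
= 2.172653 + 43.515759 + 5.029362 + 1.278351 = 51.996125 u

51.9961 u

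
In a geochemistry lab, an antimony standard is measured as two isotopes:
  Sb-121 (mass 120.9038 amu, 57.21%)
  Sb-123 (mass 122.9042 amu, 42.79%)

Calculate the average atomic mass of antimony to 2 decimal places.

Weight each isotope mass by its fractional abundance: 0.5721 × 120.9038 + 0.4279 × 122.9042
= 69.16906 + 52.59071 = 121.75977 amu

121.76 amu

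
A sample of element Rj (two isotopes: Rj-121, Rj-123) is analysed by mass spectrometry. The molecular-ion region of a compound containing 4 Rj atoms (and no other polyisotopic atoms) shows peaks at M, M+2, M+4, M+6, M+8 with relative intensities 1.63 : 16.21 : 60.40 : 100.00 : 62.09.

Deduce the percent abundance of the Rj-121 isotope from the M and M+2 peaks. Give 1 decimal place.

If p is the fraction of Rj that is Rj-121, then I(M+2)/I(M) = [C(4,1)·p^3·(1−p)] / p^4 = 4·(1−p)/p = 16.21/1.63 = 9.9448
(1−p)/p = 9.9448/4 = 2.4862  ⇒  p = 1/(1 + 2.4862) = 0.2868
Rj-121: 28.7%, Rj-123: 71.3%.

28.7%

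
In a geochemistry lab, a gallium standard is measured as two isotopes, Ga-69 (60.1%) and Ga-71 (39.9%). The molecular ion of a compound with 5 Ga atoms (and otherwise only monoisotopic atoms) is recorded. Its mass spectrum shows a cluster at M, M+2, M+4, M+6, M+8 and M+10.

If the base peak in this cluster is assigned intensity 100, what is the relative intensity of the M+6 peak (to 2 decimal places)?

Binomial terms of (0.601 + 0.399)^5: M 0.0784, M+2 0.2603, M+4 0.3456, M+6 0.2294, M+8 0.0762, M+10 0.0101 → M+4 is the base peak.
P(M+4) = C(5,2) × 0.601^3 × 0.399^2 = 10 × 0.2170818 × 0.159201 = 0.345596 (base)
P(M+6) = C(5,3) × 0.601^2 × 0.399^3 = 10 × 0.361201 × 0.0635212 = 0.229439
Relative intensity = 0.229439 / 0.345596 × 100 = 66.39

66.39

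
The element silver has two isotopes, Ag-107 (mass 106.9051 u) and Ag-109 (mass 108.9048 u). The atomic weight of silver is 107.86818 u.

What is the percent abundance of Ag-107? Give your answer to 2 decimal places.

51.84%

Let x be the fractional abundance of Ag-107; then Ag-109 has abundance 1 − x.
106.9051·x + 108.9048·(1 − x) = 107.86818
(106.9051 − 108.9048)·x = 107.86818 − 108.9048
x = -1.03662 / -1.9997 = 0.51839 → 51.84% Ag-107, 48.16% Ag-109.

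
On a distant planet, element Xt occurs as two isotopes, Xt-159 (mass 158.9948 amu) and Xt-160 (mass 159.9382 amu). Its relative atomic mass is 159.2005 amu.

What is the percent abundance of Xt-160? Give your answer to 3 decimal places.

Writing the weighted mean with unknown fraction x of Xt-159:
158.9948·x + 159.9382·(1 − x) = 159.2005
(158.9948 − 159.9382)·x = 159.2005 − 159.9382
x = -0.7377 / -0.9434 = 0.78196 → 78.196% Xt-159, 21.804% Xt-160.

21.804%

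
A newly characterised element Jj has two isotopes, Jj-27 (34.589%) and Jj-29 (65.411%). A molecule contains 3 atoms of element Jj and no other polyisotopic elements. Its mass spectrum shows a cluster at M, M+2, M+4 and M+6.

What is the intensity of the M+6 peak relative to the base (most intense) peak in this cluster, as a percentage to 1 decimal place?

Term probabilities: M 0.0414, M+2 0.2348, M+4 0.4440, M+6 0.2799. Base peak = M+4.
P(M+4) = C(3,2) × 0.34589^1 × 0.65411^2 = 3 × 0.34589 × 0.42785989 = 0.443977 (base)
P(M+6) = C(3,3) × 0.34589^0 × 0.65411^3 = 1 × 1.0000 × 0.27986743 = 0.279867
Relative intensity = 0.279867 / 0.443977 × 100 = 63.0

63.0%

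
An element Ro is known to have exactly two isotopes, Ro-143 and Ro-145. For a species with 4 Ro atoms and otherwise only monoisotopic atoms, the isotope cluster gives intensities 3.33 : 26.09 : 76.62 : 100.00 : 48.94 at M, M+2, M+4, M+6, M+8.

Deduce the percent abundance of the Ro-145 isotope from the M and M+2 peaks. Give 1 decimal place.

Write p for the Ro-143 fraction. I(M+2)/I(M) = [C(4,1)·p^3·(1−p)] / p^4 = 4·(1−p)/p = 26.09/3.33 = 7.8348
(1−p)/p = 7.8348/4 = 1.9587  ⇒  p = 1/(1 + 1.9587) = 0.3380
Ro-143: 33.8%, Ro-145: 66.2%.

66.2%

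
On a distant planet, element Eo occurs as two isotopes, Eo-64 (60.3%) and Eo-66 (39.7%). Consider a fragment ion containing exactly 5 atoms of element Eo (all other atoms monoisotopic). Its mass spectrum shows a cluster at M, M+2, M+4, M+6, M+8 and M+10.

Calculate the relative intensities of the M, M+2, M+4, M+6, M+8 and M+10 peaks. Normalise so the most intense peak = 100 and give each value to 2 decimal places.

23.07 : 75.94 : 100.00 : 65.84 : 21.67 : 2.85

Each Eo atom is independently Eo-64 (p = 0.603) or Eo-66 (q = 0.397); the cluster is the binomial expansion (p + q)^5.
P(M) = 0.603^5 = 0.079724
P(M+2) = 5 × 0.603^4 × 0.397^1 = 0.262440
P(M+4) = 10 × 0.603^3 × 0.397^2 = 0.345568
P(M+6) = 10 × 0.603^2 × 0.397^3 = 0.227513
P(M+8) = 5 × 0.603^1 × 0.397^4 = 0.074894
P(M+10) = 0.397^5 = 0.009862
The M+4 peak is largest (0.345568); scaling to 100 gives 23.07 : 75.94 : 100.00 : 65.84 : 21.67 : 2.85.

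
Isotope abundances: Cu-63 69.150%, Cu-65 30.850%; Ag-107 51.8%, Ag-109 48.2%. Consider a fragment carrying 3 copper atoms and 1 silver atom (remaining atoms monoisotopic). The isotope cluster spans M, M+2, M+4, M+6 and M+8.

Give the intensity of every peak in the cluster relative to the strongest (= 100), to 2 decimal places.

Copper pattern (n=3): 0.33065611 : 0.44254842 : 0.19743483 : 0.02936064
Silver pattern (n=1): 0.5180 : 0.4820
Convolve the two distributions (both contribute in 2-u steps):
  M: 0.33065611×0.5180 = 0.171280
  M+2: 0.33065611×0.4820 + 0.44254842×0.5180 = 0.388616
  M+4: 0.44254842×0.4820 + 0.19743483×0.5180 = 0.315580
  M+6: 0.19743483×0.4820 + 0.02936064×0.5180 = 0.110372
  M+8: 0.02936064×0.4820 = 0.014152
Scale to base peak (0.388616) = 100: 44.07 : 100.00 : 81.21 : 28.40 : 3.64

44.07 : 100.00 : 81.21 : 28.40 : 3.64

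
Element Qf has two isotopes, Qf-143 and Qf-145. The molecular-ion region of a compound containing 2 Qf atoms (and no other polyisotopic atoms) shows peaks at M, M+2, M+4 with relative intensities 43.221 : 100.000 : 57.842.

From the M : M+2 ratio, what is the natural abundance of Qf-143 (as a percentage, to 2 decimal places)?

Let p = fractional abundance of Qf-143. I(M+2)/I(M) = [C(2,1)·p^1·(1−p)] / p^2 = 2·(1−p)/p = 100.000/43.221 = 2.3137
(1−p)/p = 2.3137/2 = 1.1568  ⇒  p = 1/(1 + 1.1568) = 0.4636
Qf-143: 46.36%, Qf-145: 53.64%.

46.36%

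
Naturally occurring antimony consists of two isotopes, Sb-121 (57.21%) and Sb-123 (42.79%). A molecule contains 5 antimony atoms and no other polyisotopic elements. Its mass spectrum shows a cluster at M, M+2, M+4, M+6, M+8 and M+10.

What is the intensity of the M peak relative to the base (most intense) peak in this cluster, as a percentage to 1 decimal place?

17.9%

Binomial terms of (0.5721 + 0.4279)^5: M 0.0613, M+2 0.2292, M+4 0.3428, M+6 0.2564, M+8 0.0959, M+10 0.0143 → M+4 is the base peak.
P(M+4) = C(5,2) × 0.5721^3 × 0.4279^2 = 10 × 0.18724742 × 0.18309841 = 0.342847 (base)
P(M) = C(5,0) × 0.5721^5 × 0.4279^0 = 1 × 0.06128578 × 1.0000 = 0.061286
Relative intensity = 0.061286 / 0.342847 × 100 = 17.9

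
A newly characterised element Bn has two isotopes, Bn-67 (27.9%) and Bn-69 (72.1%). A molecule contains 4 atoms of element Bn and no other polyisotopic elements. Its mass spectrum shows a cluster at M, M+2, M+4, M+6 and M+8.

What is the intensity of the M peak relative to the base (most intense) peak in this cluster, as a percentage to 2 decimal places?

Binomial terms of (0.279 + 0.721)^4: M 0.0061, M+2 0.0626, M+4 0.2428, M+6 0.4183, M+8 0.2702 → M+6 is the base peak.
P(M+6) = C(4,3) × 0.279^1 × 0.721^3 = 4 × 0.2790 × 0.37480536 = 0.418283 (base)
P(M) = C(4,0) × 0.279^4 × 0.721^0 = 1 × 0.00605922 × 1.0000 = 0.006059
Relative intensity = 0.006059 / 0.418283 × 100 = 1.45

1.45%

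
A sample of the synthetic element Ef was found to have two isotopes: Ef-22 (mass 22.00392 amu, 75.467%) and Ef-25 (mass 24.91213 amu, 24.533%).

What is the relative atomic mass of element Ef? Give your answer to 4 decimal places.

Ar = Σ fᵢ·mᵢ = 0.75467 × 22.00392 + 0.24533 × 24.91213
= 16.605698 + 6.111693 = 22.717391 amu

22.7174 amu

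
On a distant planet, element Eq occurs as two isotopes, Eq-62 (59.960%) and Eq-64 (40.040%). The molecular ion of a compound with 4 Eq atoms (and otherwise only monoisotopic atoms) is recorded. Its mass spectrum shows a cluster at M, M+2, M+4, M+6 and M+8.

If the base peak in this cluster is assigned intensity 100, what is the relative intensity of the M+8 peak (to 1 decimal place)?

Term probabilities: M 0.1293, M+2 0.3453, M+4 0.3458, M+6 0.1540, M+8 0.0257. Base peak = M+4.
P(M+4) = C(4,2) × 0.59960^2 × 0.40040^2 = 6 × 0.35952016 × 0.16032016 = 0.345830 (base)
P(M+8) = C(4,4) × 0.59960^0 × 0.40040^4 = 1 × 1.0000 × 0.02570255 = 0.025703
Relative intensity = 0.025703 / 0.345830 × 100 = 7.4

7.4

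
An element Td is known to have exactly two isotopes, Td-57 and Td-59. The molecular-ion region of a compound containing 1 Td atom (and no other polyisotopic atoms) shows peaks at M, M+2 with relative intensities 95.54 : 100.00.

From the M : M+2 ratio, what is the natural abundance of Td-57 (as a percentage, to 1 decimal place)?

Write p for the Td-57 fraction. I(M+2)/I(M) = [C(1,1)·p^0·(1−p)] / p^1 = 1·(1−p)/p = 100.00/95.54 = 1.0467
(1−p)/p = 1.0467/1 = 1.0467  ⇒  p = 1/(1 + 1.0467) = 0.4886
Td-57: 48.9%, Td-59: 51.1%.

48.9%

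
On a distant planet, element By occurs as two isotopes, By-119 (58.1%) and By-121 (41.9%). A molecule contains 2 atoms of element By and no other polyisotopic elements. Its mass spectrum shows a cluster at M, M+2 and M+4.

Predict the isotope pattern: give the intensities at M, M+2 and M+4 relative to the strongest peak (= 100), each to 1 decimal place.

69.3 : 100.0 : 36.1

Expanding (0.581 + 0.419)^2:
P(M) = 0.581^2 = 0.337561
P(M+2) = 2 × 0.581^1 × 0.419^1 = 0.486878
P(M+4) = 0.419^2 = 0.175561
The M+2 peak is largest (0.486878); scaling to 100 gives 69.3 : 100.0 : 36.1.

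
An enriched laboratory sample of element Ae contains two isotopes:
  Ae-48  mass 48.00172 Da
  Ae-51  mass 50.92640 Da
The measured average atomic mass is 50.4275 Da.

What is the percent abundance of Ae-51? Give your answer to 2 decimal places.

82.94%

With x = fraction of Ae-48 (so Ae-51 is 1 − x):
48.00172·x + 50.92640·(1 − x) = 50.4275
(48.00172 − 50.92640)·x = 50.4275 − 50.92640
x = -0.49890 / -2.92468 = 0.17058 → 17.06% Ae-48, 82.94% Ae-51.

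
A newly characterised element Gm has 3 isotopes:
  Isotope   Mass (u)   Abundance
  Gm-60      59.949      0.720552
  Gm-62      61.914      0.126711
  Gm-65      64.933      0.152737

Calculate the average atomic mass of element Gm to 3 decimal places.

60.959 u

The abundance-weighted mean is 0.720552 × 59.949 + 0.126711 × 61.914 + 0.152737 × 64.933
= 43.1964 + 7.8452 + 9.9177 = 60.9593 u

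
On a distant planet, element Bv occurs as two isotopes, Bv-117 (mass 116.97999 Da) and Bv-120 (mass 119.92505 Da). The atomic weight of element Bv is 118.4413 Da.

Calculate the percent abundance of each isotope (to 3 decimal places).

Let x be the fractional abundance of Bv-117; then Bv-120 has abundance 1 − x.
116.97999·x + 119.92505·(1 − x) = 118.4413
(116.97999 − 119.92505)·x = 118.4413 − 119.92505
x = -1.48375 / -2.94506 = 0.50381 → 50.381% Bv-117, 49.619% Bv-120.

Bv-117: 50.381%, Bv-120: 49.619%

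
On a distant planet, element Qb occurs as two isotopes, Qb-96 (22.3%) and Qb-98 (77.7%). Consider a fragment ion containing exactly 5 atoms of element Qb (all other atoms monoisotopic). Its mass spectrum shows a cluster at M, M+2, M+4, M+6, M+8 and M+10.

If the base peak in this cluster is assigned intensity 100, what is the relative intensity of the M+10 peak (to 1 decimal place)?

69.7

Binomial terms of (0.223 + 0.777)^5: M 0.0006, M+2 0.0096, M+4 0.0670, M+6 0.2333, M+8 0.4064, M+10 0.2832 → M+8 is the base peak.
P(M+8) = C(5,4) × 0.223^1 × 0.777^4 = 5 × 0.2230 × 0.36448871 = 0.406405 (base)
P(M+10) = C(5,5) × 0.223^0 × 0.777^5 = 1 × 1.0000 × 0.28320772 = 0.283208
Relative intensity = 0.283208 / 0.406405 × 100 = 69.7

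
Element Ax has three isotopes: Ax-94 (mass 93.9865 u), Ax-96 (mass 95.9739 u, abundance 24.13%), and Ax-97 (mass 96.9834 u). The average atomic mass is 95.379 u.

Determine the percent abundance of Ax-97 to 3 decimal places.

The remaining 75.87% is split between Ax-94 (fraction x) and Ax-97 (fraction 0.7587 − x).
Substituting: 93.9865x + 96.9834(0.7587 − x) = 72.22049793
(93.9865 − 96.9834)x = -1.36080765  ⇒  x = 0.45407, y = 0.30463
Ax-94: 45.407%, Ax-97: 30.463%.

30.463%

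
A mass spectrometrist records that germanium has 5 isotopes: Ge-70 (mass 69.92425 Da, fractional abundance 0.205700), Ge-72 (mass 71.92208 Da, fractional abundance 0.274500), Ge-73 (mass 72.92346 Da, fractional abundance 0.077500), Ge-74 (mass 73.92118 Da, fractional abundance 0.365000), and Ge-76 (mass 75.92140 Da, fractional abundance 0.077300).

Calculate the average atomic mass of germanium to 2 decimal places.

Average mass = Σ (abundance × isotope mass) = 0.205700 × 69.92425 + 0.274500 × 71.92208 + 0.077500 × 72.92346 + 0.365000 × 73.92118 + 0.077300 × 75.92140
= 14.383418 + 19.742611 + 5.651568 + 26.981231 + 5.868724 = 72.627552 Da

72.63 Da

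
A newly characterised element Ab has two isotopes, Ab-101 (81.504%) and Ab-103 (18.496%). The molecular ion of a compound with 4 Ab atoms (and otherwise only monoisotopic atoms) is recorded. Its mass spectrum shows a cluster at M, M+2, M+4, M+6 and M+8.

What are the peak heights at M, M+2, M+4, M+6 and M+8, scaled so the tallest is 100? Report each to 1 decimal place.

100.0 : 90.8 : 30.9 : 4.7 : 0.3

Expanding (0.81504 + 0.18496)^4:
P(M) = 0.81504^4 = 0.441281
P(M+2) = 4 × 0.81504^3 × 0.18496^1 = 0.400566
P(M+4) = 6 × 0.81504^2 × 0.18496^2 = 0.136353
P(M+6) = 4 × 0.81504^1 × 0.18496^3 = 0.020629
P(M+8) = 0.18496^4 = 0.001170
The M peak is largest (0.441281); scaling to 100 gives 100.0 : 90.8 : 30.9 : 4.7 : 0.3.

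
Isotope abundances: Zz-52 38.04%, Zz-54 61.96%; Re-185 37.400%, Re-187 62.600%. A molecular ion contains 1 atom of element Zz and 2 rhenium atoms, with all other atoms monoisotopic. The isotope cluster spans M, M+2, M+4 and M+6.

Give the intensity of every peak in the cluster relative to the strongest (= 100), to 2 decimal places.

Element Zz pattern (n=1): 0.3804 : 0.6196
Rhenium pattern (n=2): 0.139876 : 0.468248 : 0.391876
Convolve the two distributions (both contribute in 2-u steps):
  M: 0.3804×0.139876 = 0.053209
  M+2: 0.3804×0.468248 + 0.6196×0.139876 = 0.264789
  M+4: 0.3804×0.391876 + 0.6196×0.468248 = 0.439196
  M+6: 0.6196×0.391876 = 0.242806
Scale to base peak (0.439196) = 100: 12.12 : 60.29 : 100.00 : 55.28

12.12 : 60.29 : 100.00 : 55.28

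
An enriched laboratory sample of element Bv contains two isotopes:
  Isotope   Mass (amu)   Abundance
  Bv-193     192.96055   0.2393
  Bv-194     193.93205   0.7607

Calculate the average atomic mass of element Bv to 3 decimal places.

193.700 amu

The abundance-weighted mean is 0.2393 × 192.96055 + 0.7607 × 193.93205
= 46.175460 + 147.524110 = 193.699570 amu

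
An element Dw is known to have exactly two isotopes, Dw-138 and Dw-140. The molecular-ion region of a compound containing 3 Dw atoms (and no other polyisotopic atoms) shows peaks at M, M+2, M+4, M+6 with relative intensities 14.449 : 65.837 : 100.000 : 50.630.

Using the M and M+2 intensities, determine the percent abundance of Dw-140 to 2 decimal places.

Write p for the Dw-138 fraction. I(M+2)/I(M) = [C(3,1)·p^2·(1−p)] / p^3 = 3·(1−p)/p = 65.837/14.449 = 4.5565
(1−p)/p = 4.5565/3 = 1.5188  ⇒  p = 1/(1 + 1.5188) = 0.3970
Dw-138: 39.70%, Dw-140: 60.30%.

60.30%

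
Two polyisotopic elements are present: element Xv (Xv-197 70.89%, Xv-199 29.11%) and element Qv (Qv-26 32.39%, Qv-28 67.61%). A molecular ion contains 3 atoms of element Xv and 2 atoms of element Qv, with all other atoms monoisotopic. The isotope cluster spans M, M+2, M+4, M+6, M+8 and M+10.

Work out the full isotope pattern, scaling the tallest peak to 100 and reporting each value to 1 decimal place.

Element Xv pattern (n=3): 0.35625005 : 0.43886749 : 0.18021488 : 0.02466758
Element Qv pattern (n=2): 0.10491121 : 0.43797758 : 0.45711121
Convolve the two distributions (both contribute in 2-u steps):
  M: 0.35625005×0.10491121 = 0.037375
  M+2: 0.35625005×0.43797758 + 0.43886749×0.10491121 = 0.202072
  M+4: 0.35625005×0.45711121 + 0.43886749×0.43797758 + 0.18021488×0.10491121 = 0.373967
  M+6: 0.43886749×0.45711121 + 0.18021488×0.43797758 + 0.02466758×0.10491121 = 0.282129
  M+8: 0.18021488×0.45711121 + 0.02466758×0.43797758 = 0.093182
  M+10: 0.02466758×0.45711121 = 0.011276
Scale to base peak (0.373967) = 100: 10.0 : 54.0 : 100.0 : 75.4 : 24.9 : 3.0

10.0 : 54.0 : 100.0 : 75.4 : 24.9 : 3.0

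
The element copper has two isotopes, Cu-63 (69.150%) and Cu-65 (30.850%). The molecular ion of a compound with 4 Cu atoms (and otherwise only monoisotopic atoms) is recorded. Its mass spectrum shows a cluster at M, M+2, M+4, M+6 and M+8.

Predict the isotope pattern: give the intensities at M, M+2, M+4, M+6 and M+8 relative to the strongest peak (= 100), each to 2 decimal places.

Expanding (0.69150 + 0.30850)^4:
P(M) = 0.69150^4 = 0.228649
P(M+2) = 4 × 0.69150^3 × 0.30850^1 = 0.408030
P(M+4) = 6 × 0.69150^2 × 0.30850^2 = 0.273052
P(M+6) = 4 × 0.69150^1 × 0.30850^3 = 0.081212
P(M+8) = 0.30850^4 = 0.009058
The M+2 peak is largest (0.408030); scaling to 100 gives 56.04 : 100.00 : 66.92 : 19.90 : 2.22.

56.04 : 100.00 : 66.92 : 19.90 : 2.22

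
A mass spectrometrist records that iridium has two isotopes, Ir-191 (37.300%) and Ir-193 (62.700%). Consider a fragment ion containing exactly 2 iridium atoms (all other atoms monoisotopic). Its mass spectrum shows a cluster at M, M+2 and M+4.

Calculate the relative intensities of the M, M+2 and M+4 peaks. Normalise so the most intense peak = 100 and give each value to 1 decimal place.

Expanding (0.37300 + 0.62700)^2:
P(M) = 0.37300^2 = 0.139129
P(M+2) = 2 × 0.37300^1 × 0.62700^1 = 0.467742
P(M+4) = 0.62700^2 = 0.393129
The M+2 peak is largest (0.467742); scaling to 100 gives 29.7 : 100.0 : 84.0.

29.7 : 100.0 : 84.0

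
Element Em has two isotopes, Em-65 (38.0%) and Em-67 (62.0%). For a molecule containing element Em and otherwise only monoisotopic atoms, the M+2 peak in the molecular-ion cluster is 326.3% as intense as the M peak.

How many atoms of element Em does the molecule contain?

With n Em atoms, P(M+2)/P(M) = C(n,1)·p^(n−1)q / p^n = n·q/p = n · 0.620/0.380.
n = 3.263 × 0.380/0.620 = 2.00 ≈ 2

2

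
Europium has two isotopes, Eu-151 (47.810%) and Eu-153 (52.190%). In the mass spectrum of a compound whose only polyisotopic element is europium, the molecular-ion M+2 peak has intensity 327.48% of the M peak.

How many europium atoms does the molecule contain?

With n Eu atoms, P(M+2)/P(M) = C(n,1)·p^(n−1)q / p^n = n·q/p = n · 0.52190/0.47810.
n = 3.2748 × 0.47810/0.52190 = 3.00 ≈ 3

3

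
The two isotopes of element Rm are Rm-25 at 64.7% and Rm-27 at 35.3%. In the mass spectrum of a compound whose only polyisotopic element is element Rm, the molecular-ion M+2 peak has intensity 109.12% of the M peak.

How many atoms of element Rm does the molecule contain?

The M+2/M ratio from n Rm atoms is n · q/p = n · 0.353/0.647.
n = 1.0912 × 0.647/0.353 = 2.00 ≈ 2

2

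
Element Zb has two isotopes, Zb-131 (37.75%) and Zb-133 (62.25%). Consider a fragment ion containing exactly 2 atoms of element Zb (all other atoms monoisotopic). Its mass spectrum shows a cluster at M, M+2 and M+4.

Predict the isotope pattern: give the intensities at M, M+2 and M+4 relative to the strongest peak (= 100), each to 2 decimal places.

The 2 Zb atoms are independent, so intensities follow the terms of (0.3775 + 0.6225)^2.
P(M) = 0.3775^2 = 0.142506
P(M+2) = 2 × 0.3775^1 × 0.6225^1 = 0.469988
P(M+4) = 0.6225^2 = 0.387506
The M+2 peak is largest (0.469988); scaling to 100 gives 30.32 : 100.00 : 82.45.

30.32 : 100.00 : 82.45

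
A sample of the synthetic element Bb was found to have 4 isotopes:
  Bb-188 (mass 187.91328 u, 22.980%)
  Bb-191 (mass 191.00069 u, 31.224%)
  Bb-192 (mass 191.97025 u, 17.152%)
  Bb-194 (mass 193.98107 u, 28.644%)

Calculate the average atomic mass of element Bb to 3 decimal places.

Ar = Σ fᵢ·mᵢ = 0.22980 × 187.91328 + 0.31224 × 191.00069 + 0.17152 × 191.97025 + 0.28644 × 193.98107
= 43.182472 + 59.638055 + 32.926737 + 55.563938 = 191.311202 u

191.311 u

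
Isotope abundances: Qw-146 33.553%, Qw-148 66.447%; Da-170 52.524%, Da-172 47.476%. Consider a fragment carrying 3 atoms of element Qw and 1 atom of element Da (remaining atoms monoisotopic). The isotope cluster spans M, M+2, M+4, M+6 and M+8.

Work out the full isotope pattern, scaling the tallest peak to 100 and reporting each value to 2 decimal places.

5.43 : 37.20 : 93.12 : 100.00 : 38.15

Element Qw pattern (n=3): 0.0377741 : 0.22441886 : 0.44443 : 0.29337705
Element Da pattern (n=1): 0.52524 : 0.47476
Convolve the two distributions (both contribute in 2-u steps):
  M: 0.0377741×0.52524 = 0.019840
  M+2: 0.0377741×0.47476 + 0.22441886×0.52524 = 0.135807
  M+4: 0.22441886×0.47476 + 0.44443×0.52524 = 0.339978
  M+6: 0.44443×0.47476 + 0.29337705×0.52524 = 0.365091
  M+8: 0.29337705×0.47476 = 0.139284
Scale to base peak (0.365091) = 100: 5.43 : 37.20 : 93.12 : 100.00 : 38.15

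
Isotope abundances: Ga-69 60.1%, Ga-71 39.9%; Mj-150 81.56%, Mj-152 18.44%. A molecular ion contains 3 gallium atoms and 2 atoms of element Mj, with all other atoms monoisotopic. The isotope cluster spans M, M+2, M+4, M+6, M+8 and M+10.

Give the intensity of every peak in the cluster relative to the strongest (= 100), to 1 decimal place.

Gallium pattern (n=3): 0.2170818 : 0.4323576 : 0.2870394 : 0.0635212
Element Mj pattern (n=2): 0.66520336 : 0.30079328 : 0.03400336
Convolve the two distributions (both contribute in 2-u steps):
  M: 0.2170818×0.66520336 = 0.144404
  M+2: 0.2170818×0.30079328 + 0.4323576×0.66520336 = 0.352902
  M+4: 0.2170818×0.03400336 + 0.4323576×0.30079328 + 0.2870394×0.66520336 = 0.328371
  M+6: 0.4323576×0.03400336 + 0.2870394×0.30079328 + 0.0635212×0.66520336 = 0.143296
  M+8: 0.2870394×0.03400336 + 0.0635212×0.30079328 = 0.028867
  M+10: 0.0635212×0.03400336 = 0.002160
Scale to base peak (0.352902) = 100: 40.9 : 100.0 : 93.0 : 40.6 : 8.2 : 0.6

40.9 : 100.0 : 93.0 : 40.6 : 8.2 : 0.6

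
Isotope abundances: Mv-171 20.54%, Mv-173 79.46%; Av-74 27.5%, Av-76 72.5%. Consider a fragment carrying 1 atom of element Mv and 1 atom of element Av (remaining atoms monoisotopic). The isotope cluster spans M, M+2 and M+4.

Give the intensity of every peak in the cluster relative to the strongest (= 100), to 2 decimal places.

Element Mv pattern (n=1): 0.2054 : 0.7946
Element Av pattern (n=1): 0.2750 : 0.7250
Convolve the two distributions (both contribute in 2-u steps):
  M: 0.2054×0.2750 = 0.056485
  M+2: 0.2054×0.7250 + 0.7946×0.2750 = 0.367430
  M+4: 0.7946×0.7250 = 0.576085
Scale to base peak (0.576085) = 100: 9.80 : 63.78 : 100.00

9.80 : 63.78 : 100.00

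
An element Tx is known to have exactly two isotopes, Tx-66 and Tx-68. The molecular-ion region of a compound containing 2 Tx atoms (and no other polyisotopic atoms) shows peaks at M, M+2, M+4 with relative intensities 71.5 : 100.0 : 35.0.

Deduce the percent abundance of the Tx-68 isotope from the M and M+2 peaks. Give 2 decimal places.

Write p for the Tx-66 fraction. I(M+2)/I(M) = [C(2,1)·p^1·(1−p)] / p^2 = 2·(1−p)/p = 100.0/71.5 = 1.3986
(1−p)/p = 1.3986/2 = 0.6993  ⇒  p = 1/(1 + 0.6993) = 0.5885
Tx-66: 58.85%, Tx-68: 41.15%.

41.15%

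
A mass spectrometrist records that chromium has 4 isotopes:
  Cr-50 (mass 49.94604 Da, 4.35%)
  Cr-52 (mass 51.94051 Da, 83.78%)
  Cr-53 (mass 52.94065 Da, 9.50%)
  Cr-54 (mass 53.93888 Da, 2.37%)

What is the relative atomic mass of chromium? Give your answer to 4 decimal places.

Average mass = Σ (abundance × isotope mass) = 0.0435 × 49.94604 + 0.8378 × 51.94051 + 0.0950 × 52.94065 + 0.0237 × 53.93888
= 2.172653 + 43.515759 + 5.029362 + 1.278351 = 51.996125 Da

51.9961 Da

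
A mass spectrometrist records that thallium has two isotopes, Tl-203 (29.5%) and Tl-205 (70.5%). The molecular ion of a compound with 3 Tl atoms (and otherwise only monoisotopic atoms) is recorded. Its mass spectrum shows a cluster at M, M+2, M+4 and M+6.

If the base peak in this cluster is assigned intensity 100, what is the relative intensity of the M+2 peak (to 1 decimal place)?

41.8

Binomial terms of (0.295 + 0.705)^3: M 0.0257, M+2 0.1841, M+4 0.4399, M+6 0.3504 → M+4 is the base peak.
P(M+4) = C(3,2) × 0.295^1 × 0.705^2 = 3 × 0.2950 × 0.497025 = 0.439867 (base)
P(M+2) = C(3,1) × 0.295^2 × 0.705^1 = 3 × 0.087025 × 0.7050 = 0.184058
Relative intensity = 0.184058 / 0.439867 × 100 = 41.8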